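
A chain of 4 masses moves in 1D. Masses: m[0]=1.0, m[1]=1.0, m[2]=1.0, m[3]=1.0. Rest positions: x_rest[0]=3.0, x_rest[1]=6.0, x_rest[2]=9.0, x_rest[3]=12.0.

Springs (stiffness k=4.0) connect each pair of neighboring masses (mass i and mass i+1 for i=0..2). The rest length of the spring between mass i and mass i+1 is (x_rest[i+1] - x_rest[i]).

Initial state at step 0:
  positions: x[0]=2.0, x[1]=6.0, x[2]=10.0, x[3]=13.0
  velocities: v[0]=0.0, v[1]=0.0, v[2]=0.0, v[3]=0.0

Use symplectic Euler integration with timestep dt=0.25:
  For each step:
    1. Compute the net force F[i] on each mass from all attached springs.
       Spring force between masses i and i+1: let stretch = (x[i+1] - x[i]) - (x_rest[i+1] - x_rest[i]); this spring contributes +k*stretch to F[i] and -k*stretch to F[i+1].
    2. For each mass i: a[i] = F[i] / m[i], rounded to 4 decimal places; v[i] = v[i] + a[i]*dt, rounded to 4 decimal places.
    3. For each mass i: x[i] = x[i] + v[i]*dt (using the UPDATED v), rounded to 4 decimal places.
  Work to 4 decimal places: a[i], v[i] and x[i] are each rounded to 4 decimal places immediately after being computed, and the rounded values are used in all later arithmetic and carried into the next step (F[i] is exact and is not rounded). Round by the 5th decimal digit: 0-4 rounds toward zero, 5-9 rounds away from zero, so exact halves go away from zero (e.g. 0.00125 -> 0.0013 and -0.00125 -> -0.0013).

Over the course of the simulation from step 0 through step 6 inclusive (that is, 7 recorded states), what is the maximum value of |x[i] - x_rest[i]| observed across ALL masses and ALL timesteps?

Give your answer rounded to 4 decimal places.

Step 0: x=[2.0000 6.0000 10.0000 13.0000] v=[0.0000 0.0000 0.0000 0.0000]
Step 1: x=[2.2500 6.0000 9.7500 13.0000] v=[1.0000 0.0000 -1.0000 0.0000]
Step 2: x=[2.6875 6.0000 9.3750 12.9375] v=[1.7500 0.0000 -1.5000 -0.2500]
Step 3: x=[3.2031 6.0156 9.0469 12.7344] v=[2.0625 0.0625 -1.3125 -0.8125]
Step 4: x=[3.6719 6.0859 8.8828 12.3594] v=[1.8750 0.2813 -0.6563 -1.5000]
Step 5: x=[3.9942 6.2520 8.8887 11.8653] v=[1.2890 0.6642 0.0234 -1.9766]
Step 6: x=[4.1309 6.5128 8.9795 11.3770] v=[0.5468 1.0431 0.3633 -1.9532]
Max displacement = 1.1309

Answer: 1.1309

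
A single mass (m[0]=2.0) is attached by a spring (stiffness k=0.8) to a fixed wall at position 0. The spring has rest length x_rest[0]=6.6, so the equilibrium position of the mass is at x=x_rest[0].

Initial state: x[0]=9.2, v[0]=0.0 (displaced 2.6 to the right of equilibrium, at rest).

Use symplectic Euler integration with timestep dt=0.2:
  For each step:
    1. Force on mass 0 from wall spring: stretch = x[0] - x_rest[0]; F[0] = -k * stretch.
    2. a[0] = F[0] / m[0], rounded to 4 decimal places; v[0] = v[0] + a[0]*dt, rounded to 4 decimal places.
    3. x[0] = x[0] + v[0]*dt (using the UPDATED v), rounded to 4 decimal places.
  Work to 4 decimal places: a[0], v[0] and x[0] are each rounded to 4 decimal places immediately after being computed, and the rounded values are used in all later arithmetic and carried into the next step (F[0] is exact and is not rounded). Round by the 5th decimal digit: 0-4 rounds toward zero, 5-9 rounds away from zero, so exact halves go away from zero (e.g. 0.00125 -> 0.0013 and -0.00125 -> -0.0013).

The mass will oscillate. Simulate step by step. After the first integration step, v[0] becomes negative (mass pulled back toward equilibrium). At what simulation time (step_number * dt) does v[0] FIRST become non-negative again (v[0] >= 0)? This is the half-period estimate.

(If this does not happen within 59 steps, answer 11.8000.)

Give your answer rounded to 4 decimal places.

Answer: 5.0000

Derivation:
Step 0: x=[9.2000] v=[0.0000]
Step 1: x=[9.1584] v=[-0.2080]
Step 2: x=[9.0759] v=[-0.4127]
Step 3: x=[8.9537] v=[-0.6108]
Step 4: x=[8.7939] v=[-0.7991]
Step 5: x=[8.5990] v=[-0.9746]
Step 6: x=[8.3721] v=[-1.1345]
Step 7: x=[8.1168] v=[-1.2763]
Step 8: x=[7.8373] v=[-1.3976]
Step 9: x=[7.5380] v=[-1.4966]
Step 10: x=[7.2237] v=[-1.5716]
Step 11: x=[6.8994] v=[-1.6215]
Step 12: x=[6.5703] v=[-1.6455]
Step 13: x=[6.2417] v=[-1.6431]
Step 14: x=[5.9188] v=[-1.6144]
Step 15: x=[5.6068] v=[-1.5599]
Step 16: x=[5.3107] v=[-1.4804]
Step 17: x=[5.0352] v=[-1.3773]
Step 18: x=[4.7848] v=[-1.2521]
Step 19: x=[4.5634] v=[-1.1069]
Step 20: x=[4.3746] v=[-0.9440]
Step 21: x=[4.2214] v=[-0.7660]
Step 22: x=[4.1063] v=[-0.5757]
Step 23: x=[4.0311] v=[-0.3762]
Step 24: x=[3.9970] v=[-0.1707]
Step 25: x=[4.0045] v=[0.0375]
First v>=0 after going negative at step 25, time=5.0000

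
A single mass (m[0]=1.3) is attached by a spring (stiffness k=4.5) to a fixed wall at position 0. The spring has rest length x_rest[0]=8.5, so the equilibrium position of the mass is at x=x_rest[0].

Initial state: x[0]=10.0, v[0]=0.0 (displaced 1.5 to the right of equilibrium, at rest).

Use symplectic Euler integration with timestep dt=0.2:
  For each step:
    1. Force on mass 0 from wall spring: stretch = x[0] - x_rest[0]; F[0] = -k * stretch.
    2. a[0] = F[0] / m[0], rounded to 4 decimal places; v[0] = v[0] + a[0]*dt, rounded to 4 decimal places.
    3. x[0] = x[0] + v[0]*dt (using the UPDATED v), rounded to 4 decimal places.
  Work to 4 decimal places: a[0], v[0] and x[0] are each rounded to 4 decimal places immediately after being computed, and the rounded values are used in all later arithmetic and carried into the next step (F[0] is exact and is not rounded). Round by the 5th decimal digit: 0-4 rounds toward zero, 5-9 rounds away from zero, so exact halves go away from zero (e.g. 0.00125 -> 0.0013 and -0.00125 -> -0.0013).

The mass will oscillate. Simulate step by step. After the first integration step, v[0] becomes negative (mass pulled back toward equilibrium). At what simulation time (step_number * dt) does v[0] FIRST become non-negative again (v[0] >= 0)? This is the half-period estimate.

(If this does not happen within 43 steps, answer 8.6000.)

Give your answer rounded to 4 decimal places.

Step 0: x=[10.0000] v=[0.0000]
Step 1: x=[9.7923] v=[-1.0385]
Step 2: x=[9.4057] v=[-1.9332]
Step 3: x=[8.8937] v=[-2.5602]
Step 4: x=[8.3271] v=[-2.8328]
Step 5: x=[7.7845] v=[-2.7131]
Step 6: x=[7.3409] v=[-2.2178]
Step 7: x=[7.0578] v=[-1.4153]
Step 8: x=[6.9744] v=[-0.4169]
Step 9: x=[7.1023] v=[0.6393]
First v>=0 after going negative at step 9, time=1.8000

Answer: 1.8000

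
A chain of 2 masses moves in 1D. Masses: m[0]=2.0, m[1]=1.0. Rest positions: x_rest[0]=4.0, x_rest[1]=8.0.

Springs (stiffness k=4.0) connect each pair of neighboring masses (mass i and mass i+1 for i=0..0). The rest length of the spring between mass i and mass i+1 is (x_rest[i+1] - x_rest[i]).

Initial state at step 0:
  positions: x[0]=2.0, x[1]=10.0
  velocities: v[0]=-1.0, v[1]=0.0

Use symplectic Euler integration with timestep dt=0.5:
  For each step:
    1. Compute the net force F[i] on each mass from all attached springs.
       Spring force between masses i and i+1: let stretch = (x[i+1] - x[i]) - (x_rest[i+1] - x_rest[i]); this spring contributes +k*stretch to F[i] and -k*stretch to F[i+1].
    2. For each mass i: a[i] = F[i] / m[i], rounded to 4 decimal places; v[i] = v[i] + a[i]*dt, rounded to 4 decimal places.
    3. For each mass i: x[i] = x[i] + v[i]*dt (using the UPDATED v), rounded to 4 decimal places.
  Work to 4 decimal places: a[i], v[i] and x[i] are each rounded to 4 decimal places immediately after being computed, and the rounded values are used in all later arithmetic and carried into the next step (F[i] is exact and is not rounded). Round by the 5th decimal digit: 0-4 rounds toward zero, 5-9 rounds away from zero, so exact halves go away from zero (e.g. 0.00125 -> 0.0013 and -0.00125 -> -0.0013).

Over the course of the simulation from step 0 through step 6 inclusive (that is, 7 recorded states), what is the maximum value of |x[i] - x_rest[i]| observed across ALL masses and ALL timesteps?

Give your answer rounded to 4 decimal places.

Step 0: x=[2.0000 10.0000] v=[-1.0000 0.0000]
Step 1: x=[3.5000 6.0000] v=[3.0000 -8.0000]
Step 2: x=[4.2500 3.5000] v=[1.5000 -5.0000]
Step 3: x=[2.6250 5.7500] v=[-3.2500 4.5000]
Step 4: x=[0.5625 8.8750] v=[-4.1250 6.2500]
Step 5: x=[0.6563 7.6875] v=[0.1875 -2.3750]
Step 6: x=[2.2657 3.4688] v=[3.2187 -8.4374]
Max displacement = 4.5312

Answer: 4.5312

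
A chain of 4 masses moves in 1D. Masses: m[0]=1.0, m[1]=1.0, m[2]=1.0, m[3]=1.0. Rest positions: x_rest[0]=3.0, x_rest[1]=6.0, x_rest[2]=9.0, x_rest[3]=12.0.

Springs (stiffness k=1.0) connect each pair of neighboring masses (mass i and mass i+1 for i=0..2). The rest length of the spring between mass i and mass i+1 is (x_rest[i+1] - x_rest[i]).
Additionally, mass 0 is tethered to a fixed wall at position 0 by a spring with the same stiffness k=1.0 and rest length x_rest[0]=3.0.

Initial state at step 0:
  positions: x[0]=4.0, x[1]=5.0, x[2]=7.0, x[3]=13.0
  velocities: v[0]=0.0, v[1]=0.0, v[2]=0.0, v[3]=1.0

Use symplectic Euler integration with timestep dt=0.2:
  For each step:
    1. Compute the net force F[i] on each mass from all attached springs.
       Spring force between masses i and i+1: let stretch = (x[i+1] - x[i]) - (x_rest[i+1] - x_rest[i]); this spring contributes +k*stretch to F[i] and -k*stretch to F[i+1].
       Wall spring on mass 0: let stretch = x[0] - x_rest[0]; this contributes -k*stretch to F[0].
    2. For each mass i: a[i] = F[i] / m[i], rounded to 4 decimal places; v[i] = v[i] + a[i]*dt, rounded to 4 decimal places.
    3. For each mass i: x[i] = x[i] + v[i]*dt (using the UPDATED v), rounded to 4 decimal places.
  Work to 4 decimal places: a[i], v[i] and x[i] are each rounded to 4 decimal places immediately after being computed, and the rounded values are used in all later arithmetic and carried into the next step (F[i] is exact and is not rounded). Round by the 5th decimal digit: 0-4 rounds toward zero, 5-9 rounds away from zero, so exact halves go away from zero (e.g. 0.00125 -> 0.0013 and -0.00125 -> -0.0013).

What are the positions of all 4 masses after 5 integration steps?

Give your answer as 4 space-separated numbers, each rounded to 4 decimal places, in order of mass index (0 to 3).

Answer: 2.5658 5.5488 9.0257 12.4155

Derivation:
Step 0: x=[4.0000 5.0000 7.0000 13.0000] v=[0.0000 0.0000 0.0000 1.0000]
Step 1: x=[3.8800 5.0400 7.1600 13.0800] v=[-0.6000 0.2000 0.8000 0.4000]
Step 2: x=[3.6512 5.1184 7.4720 13.0432] v=[-1.1440 0.3920 1.5600 -0.1840]
Step 3: x=[3.3350 5.2323 7.9127 12.9036] v=[-1.5808 0.5693 2.2035 -0.6982]
Step 4: x=[2.9613 5.3775 8.4458 12.6843] v=[-1.8683 0.7259 2.6656 -1.0964]
Step 5: x=[2.5658 5.5488 9.0257 12.4155] v=[-1.9773 0.8563 2.8996 -1.3441]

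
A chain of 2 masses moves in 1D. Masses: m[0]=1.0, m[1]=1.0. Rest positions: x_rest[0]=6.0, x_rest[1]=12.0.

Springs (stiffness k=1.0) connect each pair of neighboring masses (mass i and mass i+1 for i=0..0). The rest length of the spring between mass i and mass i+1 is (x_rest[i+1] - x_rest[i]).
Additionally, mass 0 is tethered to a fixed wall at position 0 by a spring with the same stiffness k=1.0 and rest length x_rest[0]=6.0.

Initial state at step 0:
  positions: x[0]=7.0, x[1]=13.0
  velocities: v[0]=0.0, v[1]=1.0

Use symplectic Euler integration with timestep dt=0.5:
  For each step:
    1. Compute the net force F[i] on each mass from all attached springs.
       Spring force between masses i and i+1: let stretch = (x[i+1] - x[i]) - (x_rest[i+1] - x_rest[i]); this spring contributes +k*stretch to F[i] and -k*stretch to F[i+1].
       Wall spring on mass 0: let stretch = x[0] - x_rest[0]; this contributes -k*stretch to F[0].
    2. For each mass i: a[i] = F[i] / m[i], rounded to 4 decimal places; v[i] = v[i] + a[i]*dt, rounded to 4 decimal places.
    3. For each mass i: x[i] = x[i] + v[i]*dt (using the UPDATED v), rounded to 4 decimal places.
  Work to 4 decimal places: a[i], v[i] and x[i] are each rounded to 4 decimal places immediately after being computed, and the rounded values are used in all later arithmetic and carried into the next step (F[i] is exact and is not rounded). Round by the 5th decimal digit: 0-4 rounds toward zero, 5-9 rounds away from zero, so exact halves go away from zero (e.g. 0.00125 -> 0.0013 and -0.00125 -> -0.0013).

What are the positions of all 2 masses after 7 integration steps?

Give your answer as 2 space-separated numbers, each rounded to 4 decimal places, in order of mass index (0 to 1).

Step 0: x=[7.0000 13.0000] v=[0.0000 1.0000]
Step 1: x=[6.7500 13.5000] v=[-0.5000 1.0000]
Step 2: x=[6.5000 13.8125] v=[-0.5000 0.6250]
Step 3: x=[6.4531 13.7969] v=[-0.0938 -0.0313]
Step 4: x=[6.6289 13.4453] v=[0.3516 -0.7032]
Step 5: x=[6.8516 12.8896] v=[0.4454 -1.1114]
Step 6: x=[6.8709 12.3244] v=[0.0386 -1.1304]
Step 7: x=[6.5359 11.8958] v=[-0.6701 -0.8572]

Answer: 6.5359 11.8958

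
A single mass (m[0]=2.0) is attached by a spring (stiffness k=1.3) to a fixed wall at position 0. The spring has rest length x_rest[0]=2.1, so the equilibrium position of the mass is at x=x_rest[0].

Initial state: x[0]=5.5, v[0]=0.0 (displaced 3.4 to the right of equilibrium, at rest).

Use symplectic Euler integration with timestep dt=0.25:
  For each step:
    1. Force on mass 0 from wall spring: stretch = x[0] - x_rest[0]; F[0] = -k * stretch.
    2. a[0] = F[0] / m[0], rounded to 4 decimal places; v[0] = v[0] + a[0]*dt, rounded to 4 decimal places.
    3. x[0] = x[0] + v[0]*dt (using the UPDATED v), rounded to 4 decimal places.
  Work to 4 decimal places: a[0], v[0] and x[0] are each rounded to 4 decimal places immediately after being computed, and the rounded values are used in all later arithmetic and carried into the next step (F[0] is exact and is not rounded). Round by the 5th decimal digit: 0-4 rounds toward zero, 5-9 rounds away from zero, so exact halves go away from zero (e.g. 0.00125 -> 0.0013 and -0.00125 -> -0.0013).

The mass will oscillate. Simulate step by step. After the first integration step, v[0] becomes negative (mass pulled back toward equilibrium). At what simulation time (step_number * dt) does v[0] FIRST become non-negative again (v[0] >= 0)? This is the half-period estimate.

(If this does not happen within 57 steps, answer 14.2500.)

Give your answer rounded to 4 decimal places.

Answer: 4.0000

Derivation:
Step 0: x=[5.5000] v=[0.0000]
Step 1: x=[5.3619] v=[-0.5525]
Step 2: x=[5.0913] v=[-1.0826]
Step 3: x=[4.6991] v=[-1.5687]
Step 4: x=[4.2013] v=[-1.9911]
Step 5: x=[3.6182] v=[-2.3326]
Step 6: x=[2.9734] v=[-2.5793]
Step 7: x=[2.2931] v=[-2.7212]
Step 8: x=[1.6050] v=[-2.7526]
Step 9: x=[0.9370] v=[-2.6722]
Step 10: x=[0.3162] v=[-2.4832]
Step 11: x=[-0.2321] v=[-2.1933]
Step 12: x=[-0.6857] v=[-1.8143]
Step 13: x=[-1.0261] v=[-1.3616]
Step 14: x=[-1.2395] v=[-0.8536]
Step 15: x=[-1.3172] v=[-0.3109]
Step 16: x=[-1.2561] v=[0.2444]
First v>=0 after going negative at step 16, time=4.0000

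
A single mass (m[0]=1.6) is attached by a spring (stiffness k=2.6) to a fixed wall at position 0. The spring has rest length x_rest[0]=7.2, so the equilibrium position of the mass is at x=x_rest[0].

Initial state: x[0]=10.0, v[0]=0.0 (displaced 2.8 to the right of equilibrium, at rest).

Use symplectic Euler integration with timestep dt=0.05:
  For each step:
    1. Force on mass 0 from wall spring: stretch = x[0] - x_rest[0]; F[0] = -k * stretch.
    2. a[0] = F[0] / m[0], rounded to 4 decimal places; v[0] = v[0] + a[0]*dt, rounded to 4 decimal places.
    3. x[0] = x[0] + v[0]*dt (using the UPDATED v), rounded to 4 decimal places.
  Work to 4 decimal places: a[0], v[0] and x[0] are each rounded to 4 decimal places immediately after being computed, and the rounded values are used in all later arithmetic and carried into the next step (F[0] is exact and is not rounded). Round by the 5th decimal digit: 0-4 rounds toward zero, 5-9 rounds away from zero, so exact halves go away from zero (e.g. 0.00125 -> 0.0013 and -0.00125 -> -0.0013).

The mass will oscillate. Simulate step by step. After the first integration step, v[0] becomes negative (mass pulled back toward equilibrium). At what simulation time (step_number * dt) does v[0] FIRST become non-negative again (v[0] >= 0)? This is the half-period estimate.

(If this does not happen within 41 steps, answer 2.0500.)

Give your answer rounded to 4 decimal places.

Answer: 2.0500

Derivation:
Step 0: x=[10.0000] v=[0.0000]
Step 1: x=[9.9886] v=[-0.2275]
Step 2: x=[9.9659] v=[-0.4541]
Step 3: x=[9.9320] v=[-0.6788]
Step 4: x=[9.8870] v=[-0.9008]
Step 5: x=[9.8310] v=[-1.1191]
Step 6: x=[9.7644] v=[-1.3329]
Step 7: x=[9.6873] v=[-1.5413]
Step 8: x=[9.6001] v=[-1.7434]
Step 9: x=[9.5032] v=[-1.9384]
Step 10: x=[9.3969] v=[-2.1255]
Step 11: x=[9.2817] v=[-2.3040]
Step 12: x=[9.1580] v=[-2.4731]
Step 13: x=[9.0264] v=[-2.6322]
Step 14: x=[8.8874] v=[-2.7806]
Step 15: x=[8.7415] v=[-2.9177]
Step 16: x=[8.5894] v=[-3.0429]
Step 17: x=[8.4316] v=[-3.1558]
Step 18: x=[8.2688] v=[-3.2559]
Step 19: x=[8.1017] v=[-3.3427]
Step 20: x=[7.9309] v=[-3.4160]
Step 21: x=[7.7571] v=[-3.4754]
Step 22: x=[7.5811] v=[-3.5207]
Step 23: x=[7.4035] v=[-3.5517]
Step 24: x=[7.2251] v=[-3.5682]
Step 25: x=[7.0466] v=[-3.5702]
Step 26: x=[6.8687] v=[-3.5577]
Step 27: x=[6.6922] v=[-3.5308]
Step 28: x=[6.5177] v=[-3.4895]
Step 29: x=[6.3460] v=[-3.4341]
Step 30: x=[6.1778] v=[-3.3647]
Step 31: x=[6.0137] v=[-3.2816]
Step 32: x=[5.8544] v=[-3.1852]
Step 33: x=[5.7006] v=[-3.0759]
Step 34: x=[5.5529] v=[-2.9541]
Step 35: x=[5.4119] v=[-2.8203]
Step 36: x=[5.2782] v=[-2.6750]
Step 37: x=[5.1523] v=[-2.5189]
Step 38: x=[5.0347] v=[-2.3525]
Step 39: x=[4.9259] v=[-2.1766]
Step 40: x=[4.8263] v=[-1.9918]
Step 41: x=[4.7364] v=[-1.7989]
v[0] did not become non-negative within 41 steps; using fallback time=2.0500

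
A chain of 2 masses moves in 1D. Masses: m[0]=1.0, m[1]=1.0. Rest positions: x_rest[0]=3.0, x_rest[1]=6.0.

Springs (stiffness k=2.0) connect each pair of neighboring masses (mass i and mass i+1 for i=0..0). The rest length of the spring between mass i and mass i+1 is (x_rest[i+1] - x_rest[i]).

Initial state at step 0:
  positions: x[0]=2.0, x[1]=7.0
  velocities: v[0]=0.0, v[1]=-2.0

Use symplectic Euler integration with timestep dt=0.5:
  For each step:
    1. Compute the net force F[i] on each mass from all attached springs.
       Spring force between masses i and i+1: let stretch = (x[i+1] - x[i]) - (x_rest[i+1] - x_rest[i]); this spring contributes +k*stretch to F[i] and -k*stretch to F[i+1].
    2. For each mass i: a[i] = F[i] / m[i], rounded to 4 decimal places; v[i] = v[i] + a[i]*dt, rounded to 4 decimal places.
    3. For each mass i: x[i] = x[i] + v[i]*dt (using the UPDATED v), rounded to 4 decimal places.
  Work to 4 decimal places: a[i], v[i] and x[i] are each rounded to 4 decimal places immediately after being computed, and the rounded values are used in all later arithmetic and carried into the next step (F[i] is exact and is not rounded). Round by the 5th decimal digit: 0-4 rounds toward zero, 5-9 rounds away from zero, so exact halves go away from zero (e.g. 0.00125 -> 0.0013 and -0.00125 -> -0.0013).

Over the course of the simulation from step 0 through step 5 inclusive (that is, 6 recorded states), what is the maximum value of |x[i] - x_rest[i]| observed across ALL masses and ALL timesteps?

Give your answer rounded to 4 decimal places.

Answer: 4.0000

Derivation:
Step 0: x=[2.0000 7.0000] v=[0.0000 -2.0000]
Step 1: x=[3.0000 5.0000] v=[2.0000 -4.0000]
Step 2: x=[3.5000 3.5000] v=[1.0000 -3.0000]
Step 3: x=[2.5000 3.5000] v=[-2.0000 0.0000]
Step 4: x=[0.5000 4.5000] v=[-4.0000 2.0000]
Step 5: x=[-1.0000 5.0000] v=[-3.0000 1.0000]
Max displacement = 4.0000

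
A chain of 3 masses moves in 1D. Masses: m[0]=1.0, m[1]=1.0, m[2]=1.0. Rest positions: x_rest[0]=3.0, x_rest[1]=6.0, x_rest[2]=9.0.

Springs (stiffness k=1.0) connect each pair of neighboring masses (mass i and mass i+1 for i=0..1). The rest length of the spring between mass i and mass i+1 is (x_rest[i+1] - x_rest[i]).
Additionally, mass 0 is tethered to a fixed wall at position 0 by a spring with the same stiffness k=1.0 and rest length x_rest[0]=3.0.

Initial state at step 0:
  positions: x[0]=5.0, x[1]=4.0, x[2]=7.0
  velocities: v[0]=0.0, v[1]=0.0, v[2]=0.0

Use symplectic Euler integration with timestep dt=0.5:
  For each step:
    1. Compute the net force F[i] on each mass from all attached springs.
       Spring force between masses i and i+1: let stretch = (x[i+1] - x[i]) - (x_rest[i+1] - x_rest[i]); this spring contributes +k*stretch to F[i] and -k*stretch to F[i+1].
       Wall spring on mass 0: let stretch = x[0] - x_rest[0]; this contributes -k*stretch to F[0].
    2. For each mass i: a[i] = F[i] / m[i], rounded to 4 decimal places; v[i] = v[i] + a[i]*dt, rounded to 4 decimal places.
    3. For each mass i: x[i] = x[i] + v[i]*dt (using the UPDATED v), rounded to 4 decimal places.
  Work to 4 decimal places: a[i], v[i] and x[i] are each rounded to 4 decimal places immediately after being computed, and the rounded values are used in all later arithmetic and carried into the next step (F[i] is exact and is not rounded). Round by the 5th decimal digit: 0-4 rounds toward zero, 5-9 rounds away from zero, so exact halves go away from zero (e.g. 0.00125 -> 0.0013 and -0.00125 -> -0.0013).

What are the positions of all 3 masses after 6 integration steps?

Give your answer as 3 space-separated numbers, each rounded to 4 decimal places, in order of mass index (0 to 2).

Step 0: x=[5.0000 4.0000 7.0000] v=[0.0000 0.0000 0.0000]
Step 1: x=[3.5000 5.0000 7.0000] v=[-3.0000 2.0000 0.0000]
Step 2: x=[1.5000 6.1250 7.2500] v=[-4.0000 2.2500 0.5000]
Step 3: x=[0.2813 6.3750 7.9688] v=[-2.4375 0.5000 1.4375]
Step 4: x=[0.5157 5.5000 9.0391] v=[0.4687 -1.7500 2.1406]
Step 5: x=[1.8672 4.2637 9.9747] v=[2.7030 -2.4726 1.8711]
Step 6: x=[3.3511 3.8560 10.2325] v=[2.9677 -0.8154 0.5156]

Answer: 3.3511 3.8560 10.2325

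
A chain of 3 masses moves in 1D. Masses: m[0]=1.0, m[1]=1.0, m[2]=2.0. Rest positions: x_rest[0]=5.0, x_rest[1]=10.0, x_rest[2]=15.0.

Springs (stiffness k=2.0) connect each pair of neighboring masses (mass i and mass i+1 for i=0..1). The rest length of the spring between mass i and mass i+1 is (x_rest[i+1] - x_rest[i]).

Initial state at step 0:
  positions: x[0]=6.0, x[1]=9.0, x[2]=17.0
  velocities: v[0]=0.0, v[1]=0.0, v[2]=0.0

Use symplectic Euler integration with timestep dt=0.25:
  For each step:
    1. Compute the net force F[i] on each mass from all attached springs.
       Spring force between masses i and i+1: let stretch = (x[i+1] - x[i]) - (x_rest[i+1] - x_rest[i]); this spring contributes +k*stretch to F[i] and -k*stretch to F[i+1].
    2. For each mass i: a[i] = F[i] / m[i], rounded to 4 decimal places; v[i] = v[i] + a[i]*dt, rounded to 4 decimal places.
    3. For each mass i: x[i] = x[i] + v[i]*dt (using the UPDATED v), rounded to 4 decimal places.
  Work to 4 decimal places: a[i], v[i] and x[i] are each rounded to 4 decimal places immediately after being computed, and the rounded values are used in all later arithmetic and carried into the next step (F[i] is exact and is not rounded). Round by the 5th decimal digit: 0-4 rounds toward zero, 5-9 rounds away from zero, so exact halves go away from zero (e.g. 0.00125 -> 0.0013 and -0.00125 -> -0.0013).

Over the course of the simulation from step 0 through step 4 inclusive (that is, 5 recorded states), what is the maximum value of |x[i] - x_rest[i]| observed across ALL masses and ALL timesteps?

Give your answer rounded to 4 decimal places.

Step 0: x=[6.0000 9.0000 17.0000] v=[0.0000 0.0000 0.0000]
Step 1: x=[5.7500 9.6250 16.8125] v=[-1.0000 2.5000 -0.7500]
Step 2: x=[5.3594 10.6641 16.4883] v=[-1.5625 4.1563 -1.2969]
Step 3: x=[5.0069 11.7681 16.1126] v=[-1.4102 4.4161 -1.5030]
Step 4: x=[4.8745 12.5701 15.7778] v=[-0.5296 3.2078 -1.3391]
Max displacement = 2.5701

Answer: 2.5701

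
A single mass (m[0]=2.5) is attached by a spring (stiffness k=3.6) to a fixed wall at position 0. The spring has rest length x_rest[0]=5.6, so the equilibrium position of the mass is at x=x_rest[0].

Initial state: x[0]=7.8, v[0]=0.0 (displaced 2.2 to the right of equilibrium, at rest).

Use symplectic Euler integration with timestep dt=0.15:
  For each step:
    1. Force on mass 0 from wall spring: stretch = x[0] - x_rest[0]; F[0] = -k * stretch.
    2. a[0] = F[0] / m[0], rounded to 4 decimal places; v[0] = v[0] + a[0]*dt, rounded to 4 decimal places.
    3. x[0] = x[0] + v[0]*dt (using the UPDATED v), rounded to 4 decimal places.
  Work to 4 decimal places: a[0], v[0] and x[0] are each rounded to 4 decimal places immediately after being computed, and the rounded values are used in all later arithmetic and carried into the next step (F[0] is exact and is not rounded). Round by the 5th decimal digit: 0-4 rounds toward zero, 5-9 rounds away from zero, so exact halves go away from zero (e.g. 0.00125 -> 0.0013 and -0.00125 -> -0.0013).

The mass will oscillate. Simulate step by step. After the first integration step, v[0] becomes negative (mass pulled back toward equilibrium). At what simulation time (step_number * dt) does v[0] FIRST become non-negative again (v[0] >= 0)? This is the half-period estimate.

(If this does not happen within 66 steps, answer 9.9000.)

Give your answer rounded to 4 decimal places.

Step 0: x=[7.8000] v=[0.0000]
Step 1: x=[7.7287] v=[-0.4752]
Step 2: x=[7.5885] v=[-0.9350]
Step 3: x=[7.3838] v=[-1.3645]
Step 4: x=[7.1213] v=[-1.7498]
Step 5: x=[6.8095] v=[-2.0784]
Step 6: x=[6.4585] v=[-2.3397]
Step 7: x=[6.0797] v=[-2.5251]
Step 8: x=[5.6854] v=[-2.6287]
Step 9: x=[5.2883] v=[-2.6472]
Step 10: x=[4.9013] v=[-2.5799]
Step 11: x=[4.5370] v=[-2.4290]
Step 12: x=[4.2071] v=[-2.1994]
Step 13: x=[3.9223] v=[-1.8985]
Step 14: x=[3.6919] v=[-1.5361]
Step 15: x=[3.5233] v=[-1.1239]
Step 16: x=[3.4220] v=[-0.6753]
Step 17: x=[3.3913] v=[-0.2049]
Step 18: x=[3.4321] v=[0.2722]
First v>=0 after going negative at step 18, time=2.7000

Answer: 2.7000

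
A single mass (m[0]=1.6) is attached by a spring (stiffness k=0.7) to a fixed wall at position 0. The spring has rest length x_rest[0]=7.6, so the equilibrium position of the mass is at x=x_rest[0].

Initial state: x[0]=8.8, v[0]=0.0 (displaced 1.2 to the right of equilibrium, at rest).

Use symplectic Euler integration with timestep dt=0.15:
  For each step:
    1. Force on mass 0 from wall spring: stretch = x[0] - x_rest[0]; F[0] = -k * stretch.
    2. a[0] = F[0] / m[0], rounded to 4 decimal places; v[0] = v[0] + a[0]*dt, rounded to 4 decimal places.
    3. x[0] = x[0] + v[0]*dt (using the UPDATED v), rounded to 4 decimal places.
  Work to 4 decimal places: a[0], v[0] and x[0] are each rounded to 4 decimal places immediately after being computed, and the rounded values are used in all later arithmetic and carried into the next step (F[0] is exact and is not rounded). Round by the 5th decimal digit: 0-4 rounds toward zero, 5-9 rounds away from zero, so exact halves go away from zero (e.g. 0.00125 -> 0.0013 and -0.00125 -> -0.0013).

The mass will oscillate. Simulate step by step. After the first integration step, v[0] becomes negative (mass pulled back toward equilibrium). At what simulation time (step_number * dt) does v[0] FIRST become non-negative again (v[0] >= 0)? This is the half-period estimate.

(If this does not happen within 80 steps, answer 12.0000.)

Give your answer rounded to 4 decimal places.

Step 0: x=[8.8000] v=[0.0000]
Step 1: x=[8.7882] v=[-0.0788]
Step 2: x=[8.7647] v=[-0.1568]
Step 3: x=[8.7297] v=[-0.2332]
Step 4: x=[8.6836] v=[-0.3073]
Step 5: x=[8.6268] v=[-0.3784]
Step 6: x=[8.5599] v=[-0.4458]
Step 7: x=[8.4836] v=[-0.5088]
Step 8: x=[8.3986] v=[-0.5668]
Step 9: x=[8.3057] v=[-0.6192]
Step 10: x=[8.2059] v=[-0.6655]
Step 11: x=[8.1001] v=[-0.7053]
Step 12: x=[7.9894] v=[-0.7381]
Step 13: x=[7.8748] v=[-0.7637]
Step 14: x=[7.7575] v=[-0.7817]
Step 15: x=[7.6387] v=[-0.7920]
Step 16: x=[7.5195] v=[-0.7945]
Step 17: x=[7.4011] v=[-0.7892]
Step 18: x=[7.2847] v=[-0.7762]
Step 19: x=[7.1714] v=[-0.7555]
Step 20: x=[7.0623] v=[-0.7274]
Step 21: x=[6.9585] v=[-0.6921]
Step 22: x=[6.8610] v=[-0.6500]
Step 23: x=[6.7708] v=[-0.6015]
Step 24: x=[6.6887] v=[-0.5471]
Step 25: x=[6.6156] v=[-0.4873]
Step 26: x=[6.5522] v=[-0.4227]
Step 27: x=[6.4991] v=[-0.3539]
Step 28: x=[6.4568] v=[-0.2817]
Step 29: x=[6.4258] v=[-0.2067]
Step 30: x=[6.4064] v=[-0.1296]
Step 31: x=[6.3987] v=[-0.0513]
Step 32: x=[6.4028] v=[0.0275]
First v>=0 after going negative at step 32, time=4.8000

Answer: 4.8000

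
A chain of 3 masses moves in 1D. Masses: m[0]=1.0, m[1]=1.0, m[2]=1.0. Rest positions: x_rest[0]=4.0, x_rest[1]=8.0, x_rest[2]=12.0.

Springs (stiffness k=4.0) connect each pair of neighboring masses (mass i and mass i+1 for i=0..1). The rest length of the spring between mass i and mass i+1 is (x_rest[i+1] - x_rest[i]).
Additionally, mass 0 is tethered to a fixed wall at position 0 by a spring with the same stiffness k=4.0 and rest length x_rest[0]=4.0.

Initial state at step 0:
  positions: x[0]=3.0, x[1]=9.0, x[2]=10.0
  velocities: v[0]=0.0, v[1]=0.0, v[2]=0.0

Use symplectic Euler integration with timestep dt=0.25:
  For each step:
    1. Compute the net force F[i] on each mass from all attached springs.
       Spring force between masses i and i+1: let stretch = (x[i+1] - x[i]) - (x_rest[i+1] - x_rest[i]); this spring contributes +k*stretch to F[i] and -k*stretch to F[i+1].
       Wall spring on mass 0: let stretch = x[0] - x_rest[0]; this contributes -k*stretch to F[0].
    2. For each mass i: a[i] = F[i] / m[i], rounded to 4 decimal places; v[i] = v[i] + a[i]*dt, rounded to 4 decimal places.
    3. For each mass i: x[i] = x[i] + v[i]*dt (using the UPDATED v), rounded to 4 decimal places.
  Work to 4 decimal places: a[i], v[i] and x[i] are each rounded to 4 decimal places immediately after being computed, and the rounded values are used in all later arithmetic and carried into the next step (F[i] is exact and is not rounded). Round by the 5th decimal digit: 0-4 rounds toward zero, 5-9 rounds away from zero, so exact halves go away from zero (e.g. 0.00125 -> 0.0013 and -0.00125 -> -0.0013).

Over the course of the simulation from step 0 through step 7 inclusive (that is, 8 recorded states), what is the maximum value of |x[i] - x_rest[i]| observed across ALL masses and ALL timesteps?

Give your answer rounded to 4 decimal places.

Answer: 2.2969

Derivation:
Step 0: x=[3.0000 9.0000 10.0000] v=[0.0000 0.0000 0.0000]
Step 1: x=[3.7500 7.7500 10.7500] v=[3.0000 -5.0000 3.0000]
Step 2: x=[4.5625 6.2500 11.7500] v=[3.2500 -6.0000 4.0000]
Step 3: x=[4.6563 5.7031 12.3750] v=[0.3750 -2.1875 2.5000]
Step 4: x=[3.8477 6.5625 12.3320] v=[-3.2345 3.4376 -0.1719]
Step 5: x=[2.7559 8.1856 11.8467] v=[-4.3674 6.4923 -1.9414]
Step 6: x=[2.3325 9.3665 11.4461] v=[-1.6936 4.7237 -1.6025]
Step 7: x=[3.0845 9.3088 11.5256] v=[3.0079 -0.2307 0.3179]
Max displacement = 2.2969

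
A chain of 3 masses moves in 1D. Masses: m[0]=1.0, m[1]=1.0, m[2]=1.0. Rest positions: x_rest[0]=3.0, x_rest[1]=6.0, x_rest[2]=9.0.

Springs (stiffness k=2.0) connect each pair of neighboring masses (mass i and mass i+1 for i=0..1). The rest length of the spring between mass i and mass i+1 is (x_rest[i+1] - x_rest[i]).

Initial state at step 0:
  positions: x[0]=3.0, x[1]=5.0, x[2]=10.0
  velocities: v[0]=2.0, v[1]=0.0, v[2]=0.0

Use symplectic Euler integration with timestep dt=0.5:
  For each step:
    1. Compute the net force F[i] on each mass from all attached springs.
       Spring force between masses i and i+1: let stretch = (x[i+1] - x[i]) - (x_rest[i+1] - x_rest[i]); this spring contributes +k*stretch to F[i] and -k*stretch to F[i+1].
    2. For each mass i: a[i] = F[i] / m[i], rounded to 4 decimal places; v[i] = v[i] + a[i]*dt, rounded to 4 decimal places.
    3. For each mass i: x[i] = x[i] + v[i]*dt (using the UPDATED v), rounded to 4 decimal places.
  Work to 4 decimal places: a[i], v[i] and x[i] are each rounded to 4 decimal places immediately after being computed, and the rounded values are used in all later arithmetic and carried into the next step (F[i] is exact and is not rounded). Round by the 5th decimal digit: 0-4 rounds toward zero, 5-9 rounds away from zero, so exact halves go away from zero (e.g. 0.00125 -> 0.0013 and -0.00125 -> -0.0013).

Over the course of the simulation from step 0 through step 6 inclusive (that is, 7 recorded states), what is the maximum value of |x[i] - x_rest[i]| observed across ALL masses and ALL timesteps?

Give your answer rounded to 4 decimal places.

Answer: 2.5000

Derivation:
Step 0: x=[3.0000 5.0000 10.0000] v=[2.0000 0.0000 0.0000]
Step 1: x=[3.5000 6.5000 9.0000] v=[1.0000 3.0000 -2.0000]
Step 2: x=[4.0000 7.7500 8.2500] v=[1.0000 2.5000 -1.5000]
Step 3: x=[4.8750 7.3750 8.7500] v=[1.7500 -0.7500 1.0000]
Step 4: x=[5.5000 6.4375 10.0625] v=[1.2500 -1.8750 2.6250]
Step 5: x=[5.0938 6.8438 11.0625] v=[-0.8125 0.8125 2.0000]
Step 6: x=[4.0626 8.4844 11.4532] v=[-2.0625 3.2812 0.7813]
Max displacement = 2.5000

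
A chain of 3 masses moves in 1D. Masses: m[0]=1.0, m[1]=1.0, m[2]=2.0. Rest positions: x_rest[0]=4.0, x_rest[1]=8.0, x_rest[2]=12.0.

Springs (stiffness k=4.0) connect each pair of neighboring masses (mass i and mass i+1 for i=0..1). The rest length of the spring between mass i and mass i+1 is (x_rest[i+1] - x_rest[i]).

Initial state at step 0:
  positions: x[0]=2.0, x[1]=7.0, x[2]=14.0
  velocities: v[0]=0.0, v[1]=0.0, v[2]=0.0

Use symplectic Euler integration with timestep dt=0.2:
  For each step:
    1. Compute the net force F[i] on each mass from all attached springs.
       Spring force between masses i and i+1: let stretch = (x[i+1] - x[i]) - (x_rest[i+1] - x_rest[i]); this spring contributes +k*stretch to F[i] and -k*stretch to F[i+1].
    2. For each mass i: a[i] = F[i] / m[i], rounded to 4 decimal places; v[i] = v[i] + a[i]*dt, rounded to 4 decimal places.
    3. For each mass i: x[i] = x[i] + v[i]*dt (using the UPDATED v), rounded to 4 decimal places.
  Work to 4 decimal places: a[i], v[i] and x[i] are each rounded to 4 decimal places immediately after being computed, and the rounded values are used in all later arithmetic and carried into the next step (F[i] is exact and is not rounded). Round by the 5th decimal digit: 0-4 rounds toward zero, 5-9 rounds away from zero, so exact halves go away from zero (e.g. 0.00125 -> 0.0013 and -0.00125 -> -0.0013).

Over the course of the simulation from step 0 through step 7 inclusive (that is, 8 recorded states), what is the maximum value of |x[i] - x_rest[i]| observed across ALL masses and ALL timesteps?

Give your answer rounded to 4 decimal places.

Answer: 2.5275

Derivation:
Step 0: x=[2.0000 7.0000 14.0000] v=[0.0000 0.0000 0.0000]
Step 1: x=[2.1600 7.3200 13.7600] v=[0.8000 1.6000 -1.2000]
Step 2: x=[2.5056 7.8448 13.3248] v=[1.7280 2.6240 -2.1760]
Step 3: x=[3.0655 8.3921 12.7712] v=[2.7994 2.7366 -2.7680]
Step 4: x=[3.8376 8.7878 12.1873] v=[3.8607 1.9786 -2.9196]
Step 5: x=[4.7618 8.9354 11.6514] v=[4.6209 0.7380 -2.6794]
Step 6: x=[5.7138 8.8498 11.2182] v=[4.7598 -0.4281 -2.1658]
Step 7: x=[6.5275 8.6414 10.9156] v=[4.0686 -1.0422 -1.5132]
Max displacement = 2.5275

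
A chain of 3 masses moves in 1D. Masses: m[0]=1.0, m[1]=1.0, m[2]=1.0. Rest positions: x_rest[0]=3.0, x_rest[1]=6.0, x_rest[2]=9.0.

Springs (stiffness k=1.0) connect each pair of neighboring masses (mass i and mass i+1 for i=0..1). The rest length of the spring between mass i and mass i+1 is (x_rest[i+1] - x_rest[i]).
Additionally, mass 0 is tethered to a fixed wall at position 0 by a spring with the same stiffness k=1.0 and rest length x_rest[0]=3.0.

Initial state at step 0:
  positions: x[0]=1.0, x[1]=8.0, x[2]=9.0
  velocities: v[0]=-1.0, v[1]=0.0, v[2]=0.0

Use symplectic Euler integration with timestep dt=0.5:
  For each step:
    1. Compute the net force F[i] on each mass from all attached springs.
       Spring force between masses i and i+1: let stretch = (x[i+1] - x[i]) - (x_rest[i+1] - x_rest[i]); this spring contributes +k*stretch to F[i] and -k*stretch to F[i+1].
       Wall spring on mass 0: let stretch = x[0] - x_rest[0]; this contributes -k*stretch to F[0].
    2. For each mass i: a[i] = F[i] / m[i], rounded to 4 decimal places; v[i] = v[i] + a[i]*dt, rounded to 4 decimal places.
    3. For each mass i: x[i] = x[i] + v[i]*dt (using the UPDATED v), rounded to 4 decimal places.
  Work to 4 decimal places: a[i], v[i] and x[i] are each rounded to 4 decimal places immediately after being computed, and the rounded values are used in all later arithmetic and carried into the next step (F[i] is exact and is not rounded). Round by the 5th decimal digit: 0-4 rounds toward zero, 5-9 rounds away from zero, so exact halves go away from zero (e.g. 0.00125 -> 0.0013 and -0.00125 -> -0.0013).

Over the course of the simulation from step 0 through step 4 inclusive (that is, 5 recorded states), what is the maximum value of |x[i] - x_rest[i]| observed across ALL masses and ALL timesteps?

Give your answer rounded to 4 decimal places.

Step 0: x=[1.0000 8.0000 9.0000] v=[-1.0000 0.0000 0.0000]
Step 1: x=[2.0000 6.5000 9.5000] v=[2.0000 -3.0000 1.0000]
Step 2: x=[3.6250 4.6250 10.0000] v=[3.2500 -3.7500 1.0000]
Step 3: x=[4.5938 3.8438 9.9063] v=[1.9375 -1.5625 -0.1875]
Step 4: x=[4.2266 4.7657 9.0469] v=[-0.7344 1.8438 -1.7188]
Max displacement = 2.1562

Answer: 2.1562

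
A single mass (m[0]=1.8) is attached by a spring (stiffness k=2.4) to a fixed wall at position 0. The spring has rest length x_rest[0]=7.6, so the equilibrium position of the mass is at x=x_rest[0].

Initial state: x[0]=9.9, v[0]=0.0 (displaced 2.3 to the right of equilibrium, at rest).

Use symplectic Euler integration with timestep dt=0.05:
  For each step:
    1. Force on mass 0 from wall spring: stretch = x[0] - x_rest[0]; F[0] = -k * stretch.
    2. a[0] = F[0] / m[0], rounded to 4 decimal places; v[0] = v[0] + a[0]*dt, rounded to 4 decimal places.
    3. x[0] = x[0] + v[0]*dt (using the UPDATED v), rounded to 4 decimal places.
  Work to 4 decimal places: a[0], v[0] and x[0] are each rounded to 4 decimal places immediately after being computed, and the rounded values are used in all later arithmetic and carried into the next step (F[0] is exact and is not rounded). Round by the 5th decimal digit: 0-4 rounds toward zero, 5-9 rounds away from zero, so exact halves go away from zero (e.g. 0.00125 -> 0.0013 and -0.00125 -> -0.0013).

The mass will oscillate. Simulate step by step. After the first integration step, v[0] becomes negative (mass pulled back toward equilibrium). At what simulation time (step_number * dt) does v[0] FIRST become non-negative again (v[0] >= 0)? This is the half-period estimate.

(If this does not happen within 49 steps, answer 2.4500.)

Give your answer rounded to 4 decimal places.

Answer: 2.4500

Derivation:
Step 0: x=[9.9000] v=[0.0000]
Step 1: x=[9.8923] v=[-0.1533]
Step 2: x=[9.8770] v=[-0.3061]
Step 3: x=[9.8541] v=[-0.4579]
Step 4: x=[9.8237] v=[-0.6082]
Step 5: x=[9.7859] v=[-0.7564]
Step 6: x=[9.7408] v=[-0.9021]
Step 7: x=[9.6886] v=[-1.0448]
Step 8: x=[9.6294] v=[-1.1840]
Step 9: x=[9.5634] v=[-1.3193]
Step 10: x=[9.4909] v=[-1.4502]
Step 11: x=[9.4121] v=[-1.5763]
Step 12: x=[9.3272] v=[-1.6971]
Step 13: x=[9.2366] v=[-1.8122]
Step 14: x=[9.1405] v=[-1.9213]
Step 15: x=[9.0393] v=[-2.0240]
Step 16: x=[8.9333] v=[-2.1200]
Step 17: x=[8.8229] v=[-2.2089]
Step 18: x=[8.7084] v=[-2.2904]
Step 19: x=[8.5902] v=[-2.3643]
Step 20: x=[8.4687] v=[-2.4303]
Step 21: x=[8.3443] v=[-2.4882]
Step 22: x=[8.2174] v=[-2.5378]
Step 23: x=[8.0885] v=[-2.5790]
Step 24: x=[7.9579] v=[-2.6116]
Step 25: x=[7.8261] v=[-2.6355]
Step 26: x=[7.6936] v=[-2.6506]
Step 27: x=[7.5608] v=[-2.6568]
Step 28: x=[7.4281] v=[-2.6542]
Step 29: x=[7.2960] v=[-2.6427]
Step 30: x=[7.1649] v=[-2.6224]
Step 31: x=[7.0352] v=[-2.5934]
Step 32: x=[6.9074] v=[-2.5557]
Step 33: x=[6.7819] v=[-2.5095]
Step 34: x=[6.6592] v=[-2.4550]
Step 35: x=[6.5396] v=[-2.3923]
Step 36: x=[6.4235] v=[-2.3216]
Step 37: x=[6.3113] v=[-2.2432]
Step 38: x=[6.2034] v=[-2.1573]
Step 39: x=[6.1002] v=[-2.0642]
Step 40: x=[6.0020] v=[-1.9642]
Step 41: x=[5.9091] v=[-1.8577]
Step 42: x=[5.8219] v=[-1.7450]
Step 43: x=[5.7406] v=[-1.6265]
Step 44: x=[5.6655] v=[-1.5025]
Step 45: x=[5.5968] v=[-1.3735]
Step 46: x=[5.5348] v=[-1.2400]
Step 47: x=[5.4797] v=[-1.1023]
Step 48: x=[5.4317] v=[-0.9609]
Step 49: x=[5.3909] v=[-0.8163]
v[0] did not become non-negative within 49 steps; using fallback time=2.4500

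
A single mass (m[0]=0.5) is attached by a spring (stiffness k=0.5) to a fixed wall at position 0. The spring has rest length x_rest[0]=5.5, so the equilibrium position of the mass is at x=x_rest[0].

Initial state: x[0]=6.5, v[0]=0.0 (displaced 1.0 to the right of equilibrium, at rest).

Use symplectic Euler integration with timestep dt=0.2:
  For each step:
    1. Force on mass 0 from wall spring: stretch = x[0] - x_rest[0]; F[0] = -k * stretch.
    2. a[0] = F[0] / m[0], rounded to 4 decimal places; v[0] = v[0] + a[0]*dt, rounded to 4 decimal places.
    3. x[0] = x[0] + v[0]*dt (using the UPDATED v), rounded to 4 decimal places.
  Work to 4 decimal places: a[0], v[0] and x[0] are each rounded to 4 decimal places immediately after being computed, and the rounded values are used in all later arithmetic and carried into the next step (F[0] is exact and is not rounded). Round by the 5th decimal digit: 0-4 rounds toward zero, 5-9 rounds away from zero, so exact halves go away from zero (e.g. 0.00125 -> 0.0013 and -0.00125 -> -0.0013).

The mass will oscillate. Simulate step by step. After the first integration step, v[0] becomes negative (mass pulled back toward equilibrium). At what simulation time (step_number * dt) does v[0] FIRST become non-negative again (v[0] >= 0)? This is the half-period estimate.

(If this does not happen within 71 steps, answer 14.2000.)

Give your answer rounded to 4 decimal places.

Step 0: x=[6.5000] v=[0.0000]
Step 1: x=[6.4600] v=[-0.2000]
Step 2: x=[6.3816] v=[-0.3920]
Step 3: x=[6.2679] v=[-0.5683]
Step 4: x=[6.1235] v=[-0.7219]
Step 5: x=[5.9542] v=[-0.8466]
Step 6: x=[5.7667] v=[-0.9374]
Step 7: x=[5.5686] v=[-0.9907]
Step 8: x=[5.3677] v=[-1.0044]
Step 9: x=[5.1721] v=[-0.9779]
Step 10: x=[4.9896] v=[-0.9123]
Step 11: x=[4.8276] v=[-0.8102]
Step 12: x=[4.6925] v=[-0.6757]
Step 13: x=[4.5897] v=[-0.5142]
Step 14: x=[4.5233] v=[-0.3321]
Step 15: x=[4.4959] v=[-0.1368]
Step 16: x=[4.5087] v=[0.0640]
First v>=0 after going negative at step 16, time=3.2000

Answer: 3.2000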